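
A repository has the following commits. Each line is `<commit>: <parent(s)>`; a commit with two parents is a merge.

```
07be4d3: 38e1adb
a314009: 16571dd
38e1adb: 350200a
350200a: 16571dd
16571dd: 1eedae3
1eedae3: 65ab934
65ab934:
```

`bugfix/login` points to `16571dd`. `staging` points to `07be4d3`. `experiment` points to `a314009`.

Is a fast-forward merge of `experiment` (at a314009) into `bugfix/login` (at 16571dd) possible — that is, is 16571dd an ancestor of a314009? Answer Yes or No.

Yes

A fast-forward from 16571dd to a314009 is possible iff 16571dd is an ancestor of a314009.
Ancestors of a314009: {16571dd, 1eedae3, 65ab934, a314009}.
16571dd is among them, so fast-forward is possible.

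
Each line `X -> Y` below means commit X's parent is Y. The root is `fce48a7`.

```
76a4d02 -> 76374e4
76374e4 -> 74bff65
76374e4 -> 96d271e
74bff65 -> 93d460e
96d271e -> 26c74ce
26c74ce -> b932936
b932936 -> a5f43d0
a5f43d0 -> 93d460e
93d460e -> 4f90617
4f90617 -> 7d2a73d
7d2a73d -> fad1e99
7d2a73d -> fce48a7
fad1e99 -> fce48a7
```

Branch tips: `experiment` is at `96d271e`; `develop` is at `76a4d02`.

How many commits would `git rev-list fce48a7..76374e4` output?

Reachable from 76374e4: {26c74ce, 4f90617, 74bff65, 76374e4, 7d2a73d, 93d460e, 96d271e, a5f43d0, b932936, fad1e99, fce48a7}.
Reachable from fce48a7: {fce48a7}.
In 76374e4's history but not fce48a7's: {26c74ce, 4f90617, 74bff65, 76374e4, 7d2a73d, 93d460e, 96d271e, a5f43d0, b932936, fad1e99} — 10 commits.

10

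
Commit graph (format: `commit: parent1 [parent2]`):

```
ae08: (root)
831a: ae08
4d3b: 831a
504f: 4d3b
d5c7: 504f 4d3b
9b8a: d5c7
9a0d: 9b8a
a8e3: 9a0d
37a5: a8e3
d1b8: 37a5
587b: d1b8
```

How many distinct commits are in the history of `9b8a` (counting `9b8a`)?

Walking parent pointers from 9b8a: reachable set = {4d3b, 504f, 831a, 9b8a, ae08, d5c7}.
That is 6 commits.

6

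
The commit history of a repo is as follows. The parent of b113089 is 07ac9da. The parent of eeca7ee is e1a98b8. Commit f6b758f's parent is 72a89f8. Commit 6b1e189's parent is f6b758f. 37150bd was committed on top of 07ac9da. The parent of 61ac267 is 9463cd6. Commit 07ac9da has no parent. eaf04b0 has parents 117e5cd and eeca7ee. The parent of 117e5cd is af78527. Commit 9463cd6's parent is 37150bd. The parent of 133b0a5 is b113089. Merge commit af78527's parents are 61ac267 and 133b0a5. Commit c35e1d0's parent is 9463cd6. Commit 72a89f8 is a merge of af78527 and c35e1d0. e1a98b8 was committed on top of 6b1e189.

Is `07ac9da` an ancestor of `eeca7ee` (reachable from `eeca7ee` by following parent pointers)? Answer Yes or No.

Ancestors of eeca7ee (commits reachable by following parents): {07ac9da, 133b0a5, 37150bd, 61ac267, 6b1e189, 72a89f8, 9463cd6, af78527, b113089, c35e1d0, e1a98b8, eeca7ee, f6b758f}.
07ac9da is in that set, so it is an ancestor of eeca7ee.

Yes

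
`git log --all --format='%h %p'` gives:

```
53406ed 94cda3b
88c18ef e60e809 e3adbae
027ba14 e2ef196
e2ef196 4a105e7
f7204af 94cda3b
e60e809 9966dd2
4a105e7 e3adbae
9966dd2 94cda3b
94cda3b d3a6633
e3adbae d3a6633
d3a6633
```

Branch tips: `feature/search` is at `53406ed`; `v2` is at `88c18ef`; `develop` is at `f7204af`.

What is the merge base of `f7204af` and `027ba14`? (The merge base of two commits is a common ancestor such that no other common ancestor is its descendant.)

Ancestors of f7204af: {94cda3b, d3a6633, f7204af}.
Ancestors of 027ba14: {027ba14, 4a105e7, d3a6633, e2ef196, e3adbae}.
Common ancestors: {d3a6633}.
The only common ancestor is d3a6633, so it is the merge base.

d3a6633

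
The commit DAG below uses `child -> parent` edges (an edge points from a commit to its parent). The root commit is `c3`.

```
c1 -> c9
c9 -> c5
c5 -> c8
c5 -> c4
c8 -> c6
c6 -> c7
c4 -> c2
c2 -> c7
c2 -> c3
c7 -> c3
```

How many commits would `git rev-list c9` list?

8

Walking parent pointers from c9: reachable set = {c2, c3, c4, c5, c6, c7, c8, c9}.
That is 8 commits.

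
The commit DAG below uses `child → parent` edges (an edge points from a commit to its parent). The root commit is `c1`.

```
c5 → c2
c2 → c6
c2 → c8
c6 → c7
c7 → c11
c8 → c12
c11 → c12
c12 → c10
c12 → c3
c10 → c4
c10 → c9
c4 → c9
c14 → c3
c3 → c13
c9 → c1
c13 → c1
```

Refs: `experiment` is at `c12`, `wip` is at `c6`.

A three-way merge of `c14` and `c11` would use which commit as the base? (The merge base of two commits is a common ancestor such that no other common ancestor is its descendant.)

Ancestors of c14: {c1, c13, c14, c3}.
Ancestors of c11: {c1, c10, c11, c12, c13, c3, c4, c9}.
Common ancestors: {c1, c13, c3}.
Among these, c3 is not an ancestor of any other common ancestor — it is the merge base.

c3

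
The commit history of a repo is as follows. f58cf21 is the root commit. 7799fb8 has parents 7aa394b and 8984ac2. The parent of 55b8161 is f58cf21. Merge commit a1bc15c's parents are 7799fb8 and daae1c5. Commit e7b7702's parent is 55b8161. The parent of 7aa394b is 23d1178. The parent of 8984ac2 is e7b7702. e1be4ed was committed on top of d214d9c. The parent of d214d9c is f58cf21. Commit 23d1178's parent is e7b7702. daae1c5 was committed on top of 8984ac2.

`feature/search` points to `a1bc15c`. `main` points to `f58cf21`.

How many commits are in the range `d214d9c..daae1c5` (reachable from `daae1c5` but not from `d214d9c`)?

Reachable from daae1c5: {55b8161, 8984ac2, daae1c5, e7b7702, f58cf21}.
Reachable from d214d9c: {d214d9c, f58cf21}.
In daae1c5's history but not d214d9c's: {55b8161, 8984ac2, daae1c5, e7b7702} — 4 commits.

4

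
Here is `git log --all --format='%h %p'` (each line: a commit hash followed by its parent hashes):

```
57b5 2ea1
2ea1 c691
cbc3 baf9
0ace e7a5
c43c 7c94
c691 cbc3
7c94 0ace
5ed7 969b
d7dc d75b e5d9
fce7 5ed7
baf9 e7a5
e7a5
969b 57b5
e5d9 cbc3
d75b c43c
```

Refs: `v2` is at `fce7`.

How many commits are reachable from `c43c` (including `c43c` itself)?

4

Walking parent pointers from c43c: reachable set = {0ace, 7c94, c43c, e7a5}.
That is 4 commits.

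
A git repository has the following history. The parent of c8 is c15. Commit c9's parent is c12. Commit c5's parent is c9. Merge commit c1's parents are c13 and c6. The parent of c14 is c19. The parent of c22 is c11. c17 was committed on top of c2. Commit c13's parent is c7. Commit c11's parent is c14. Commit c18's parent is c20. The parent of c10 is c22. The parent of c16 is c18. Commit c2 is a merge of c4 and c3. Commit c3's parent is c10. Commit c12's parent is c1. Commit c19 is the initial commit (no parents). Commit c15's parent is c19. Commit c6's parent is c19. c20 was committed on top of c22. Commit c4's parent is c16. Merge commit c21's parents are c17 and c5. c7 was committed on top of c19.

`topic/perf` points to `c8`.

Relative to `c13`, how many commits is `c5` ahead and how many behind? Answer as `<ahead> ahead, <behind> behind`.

5 ahead, 0 behind

Reachable from c5: {c1, c12, c13, c19, c5, c6, c7, c9}.
Reachable from c13: {c13, c19, c7}.
Only in c5's history (ahead): {c1, c12, c5, c6, c9} — 5.
Only in c13's history (behind): {} — 0.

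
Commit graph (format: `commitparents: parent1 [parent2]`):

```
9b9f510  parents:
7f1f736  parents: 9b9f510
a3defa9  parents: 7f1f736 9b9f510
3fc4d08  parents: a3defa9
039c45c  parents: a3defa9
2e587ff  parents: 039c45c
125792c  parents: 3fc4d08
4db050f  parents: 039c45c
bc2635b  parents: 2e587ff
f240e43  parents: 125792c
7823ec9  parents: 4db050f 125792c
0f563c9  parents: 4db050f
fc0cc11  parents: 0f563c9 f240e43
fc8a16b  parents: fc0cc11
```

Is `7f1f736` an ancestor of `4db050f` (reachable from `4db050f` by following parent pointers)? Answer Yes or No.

Ancestors of 4db050f (commits reachable by following parents): {039c45c, 4db050f, 7f1f736, 9b9f510, a3defa9}.
7f1f736 is in that set, so it is an ancestor of 4db050f.

Yes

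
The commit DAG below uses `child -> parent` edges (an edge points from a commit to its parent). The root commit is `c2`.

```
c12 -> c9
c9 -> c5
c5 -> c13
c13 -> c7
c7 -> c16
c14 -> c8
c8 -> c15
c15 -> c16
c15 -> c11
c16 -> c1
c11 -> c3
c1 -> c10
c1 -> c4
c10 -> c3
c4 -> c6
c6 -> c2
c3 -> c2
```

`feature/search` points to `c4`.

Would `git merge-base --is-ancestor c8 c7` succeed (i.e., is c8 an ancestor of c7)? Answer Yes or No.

No

Ancestors of c7: {c1, c10, c16, c2, c3, c4, c6, c7}.
c8 is not in that set, so it is not an ancestor of c7.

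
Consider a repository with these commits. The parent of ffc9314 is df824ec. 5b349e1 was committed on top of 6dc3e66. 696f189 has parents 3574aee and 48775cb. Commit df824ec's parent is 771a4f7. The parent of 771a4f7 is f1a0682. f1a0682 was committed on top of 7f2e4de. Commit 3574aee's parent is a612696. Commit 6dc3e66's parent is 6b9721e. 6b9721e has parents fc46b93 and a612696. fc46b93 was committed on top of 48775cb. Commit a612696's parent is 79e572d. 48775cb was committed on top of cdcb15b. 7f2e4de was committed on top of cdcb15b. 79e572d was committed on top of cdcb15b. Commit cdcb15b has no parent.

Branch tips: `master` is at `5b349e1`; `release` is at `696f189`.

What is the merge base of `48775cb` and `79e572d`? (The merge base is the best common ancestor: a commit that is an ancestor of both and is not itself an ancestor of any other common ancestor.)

cdcb15b

Ancestors of 48775cb: {48775cb, cdcb15b}.
Ancestors of 79e572d: {79e572d, cdcb15b}.
Common ancestors: {cdcb15b}.
The only common ancestor is cdcb15b, so it is the merge base.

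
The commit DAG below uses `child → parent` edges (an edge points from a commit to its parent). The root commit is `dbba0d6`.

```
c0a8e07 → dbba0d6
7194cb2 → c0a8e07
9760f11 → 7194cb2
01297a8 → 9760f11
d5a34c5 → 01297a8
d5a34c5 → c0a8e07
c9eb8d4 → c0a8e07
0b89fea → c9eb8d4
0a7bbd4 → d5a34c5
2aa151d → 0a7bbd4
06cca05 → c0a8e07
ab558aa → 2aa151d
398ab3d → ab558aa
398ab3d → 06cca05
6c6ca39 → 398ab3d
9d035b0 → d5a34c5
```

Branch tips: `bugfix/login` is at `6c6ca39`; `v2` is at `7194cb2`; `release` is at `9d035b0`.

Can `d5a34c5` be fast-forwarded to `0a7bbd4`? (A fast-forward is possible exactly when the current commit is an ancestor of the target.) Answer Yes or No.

A fast-forward from d5a34c5 to 0a7bbd4 is possible iff d5a34c5 is an ancestor of 0a7bbd4.
Ancestors of 0a7bbd4: {01297a8, 0a7bbd4, 7194cb2, 9760f11, c0a8e07, d5a34c5, dbba0d6}.
d5a34c5 is among them, so fast-forward is possible.

Yes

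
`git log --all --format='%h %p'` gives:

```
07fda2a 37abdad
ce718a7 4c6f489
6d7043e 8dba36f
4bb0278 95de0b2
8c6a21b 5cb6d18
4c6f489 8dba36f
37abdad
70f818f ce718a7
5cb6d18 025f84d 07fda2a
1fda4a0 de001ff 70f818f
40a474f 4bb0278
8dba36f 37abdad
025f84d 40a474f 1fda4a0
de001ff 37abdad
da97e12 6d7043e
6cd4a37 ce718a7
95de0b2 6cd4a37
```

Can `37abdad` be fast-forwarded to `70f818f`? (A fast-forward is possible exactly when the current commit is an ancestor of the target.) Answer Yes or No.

Yes

A fast-forward from 37abdad to 70f818f is possible iff 37abdad is an ancestor of 70f818f.
Ancestors of 70f818f: {37abdad, 4c6f489, 70f818f, 8dba36f, ce718a7}.
37abdad is among them, so fast-forward is possible.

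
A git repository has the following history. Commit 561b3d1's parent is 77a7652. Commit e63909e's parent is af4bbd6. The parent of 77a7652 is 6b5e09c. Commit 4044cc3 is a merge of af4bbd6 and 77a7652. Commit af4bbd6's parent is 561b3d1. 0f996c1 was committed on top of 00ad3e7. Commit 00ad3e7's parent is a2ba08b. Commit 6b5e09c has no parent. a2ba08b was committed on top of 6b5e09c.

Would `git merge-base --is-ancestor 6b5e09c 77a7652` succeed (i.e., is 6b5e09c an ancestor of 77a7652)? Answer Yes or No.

Yes

Ancestors of 77a7652 (commits reachable by following parents): {6b5e09c, 77a7652}.
6b5e09c is in that set, so it is an ancestor of 77a7652.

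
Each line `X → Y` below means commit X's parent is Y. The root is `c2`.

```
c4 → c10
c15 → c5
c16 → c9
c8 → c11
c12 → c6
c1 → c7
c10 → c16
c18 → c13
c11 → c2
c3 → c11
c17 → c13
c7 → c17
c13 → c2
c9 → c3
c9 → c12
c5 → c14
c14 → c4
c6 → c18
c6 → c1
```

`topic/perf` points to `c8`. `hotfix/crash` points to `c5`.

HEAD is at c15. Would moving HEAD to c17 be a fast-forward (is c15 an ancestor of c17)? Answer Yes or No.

A fast-forward from c15 to c17 is possible iff c15 is an ancestor of c17.
Ancestors of c17: {c13, c17, c2}.
c15 is not among them, so fast-forward is not possible.

No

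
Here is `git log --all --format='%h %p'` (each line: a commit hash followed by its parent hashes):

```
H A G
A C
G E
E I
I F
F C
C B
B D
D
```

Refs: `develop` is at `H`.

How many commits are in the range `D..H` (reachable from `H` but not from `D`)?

Reachable from H: {A, B, C, D, E, F, G, H, I}.
Reachable from D: {D}.
In H's history but not D's: {A, B, C, E, F, G, H, I} — 8 commits.

8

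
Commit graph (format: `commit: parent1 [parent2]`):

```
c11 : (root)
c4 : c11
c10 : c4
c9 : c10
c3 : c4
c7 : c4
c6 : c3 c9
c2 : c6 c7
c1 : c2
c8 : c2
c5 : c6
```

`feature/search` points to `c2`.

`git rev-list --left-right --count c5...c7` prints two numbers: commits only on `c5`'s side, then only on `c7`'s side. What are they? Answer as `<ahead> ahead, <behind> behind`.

5 ahead, 1 behind

Reachable from c5: {c10, c11, c3, c4, c5, c6, c9}.
Reachable from c7: {c11, c4, c7}.
Only in c5's history (ahead): {c10, c3, c5, c6, c9} — 5.
Only in c7's history (behind): {c7} — 1.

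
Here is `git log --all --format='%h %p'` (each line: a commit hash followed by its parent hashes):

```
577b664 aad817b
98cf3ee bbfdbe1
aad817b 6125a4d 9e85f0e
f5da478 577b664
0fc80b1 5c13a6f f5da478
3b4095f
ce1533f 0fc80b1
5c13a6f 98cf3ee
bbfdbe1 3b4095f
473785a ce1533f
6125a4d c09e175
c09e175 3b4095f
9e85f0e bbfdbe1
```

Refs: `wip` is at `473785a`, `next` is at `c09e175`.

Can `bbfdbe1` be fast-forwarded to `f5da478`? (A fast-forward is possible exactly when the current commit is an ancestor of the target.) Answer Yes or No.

A fast-forward from bbfdbe1 to f5da478 is possible iff bbfdbe1 is an ancestor of f5da478.
Ancestors of f5da478: {3b4095f, 577b664, 6125a4d, 9e85f0e, aad817b, bbfdbe1, c09e175, f5da478}.
bbfdbe1 is among them, so fast-forward is possible.

Yes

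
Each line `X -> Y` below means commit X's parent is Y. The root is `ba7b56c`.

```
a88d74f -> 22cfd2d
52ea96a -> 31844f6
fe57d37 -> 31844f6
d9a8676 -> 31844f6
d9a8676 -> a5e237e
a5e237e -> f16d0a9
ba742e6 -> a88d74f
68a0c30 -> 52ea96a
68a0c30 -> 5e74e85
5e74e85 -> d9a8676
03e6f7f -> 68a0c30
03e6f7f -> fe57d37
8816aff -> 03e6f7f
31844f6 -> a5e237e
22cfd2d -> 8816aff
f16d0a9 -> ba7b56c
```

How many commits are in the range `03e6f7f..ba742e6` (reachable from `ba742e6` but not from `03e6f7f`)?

4

Reachable from ba742e6: {03e6f7f, 22cfd2d, 31844f6, 52ea96a, 5e74e85, 68a0c30, 8816aff, a5e237e, a88d74f, ba742e6, ba7b56c, d9a8676, f16d0a9, fe57d37}.
Reachable from 03e6f7f: {03e6f7f, 31844f6, 52ea96a, 5e74e85, 68a0c30, a5e237e, ba7b56c, d9a8676, f16d0a9, fe57d37}.
In ba742e6's history but not 03e6f7f's: {22cfd2d, 8816aff, a88d74f, ba742e6} — 4 commits.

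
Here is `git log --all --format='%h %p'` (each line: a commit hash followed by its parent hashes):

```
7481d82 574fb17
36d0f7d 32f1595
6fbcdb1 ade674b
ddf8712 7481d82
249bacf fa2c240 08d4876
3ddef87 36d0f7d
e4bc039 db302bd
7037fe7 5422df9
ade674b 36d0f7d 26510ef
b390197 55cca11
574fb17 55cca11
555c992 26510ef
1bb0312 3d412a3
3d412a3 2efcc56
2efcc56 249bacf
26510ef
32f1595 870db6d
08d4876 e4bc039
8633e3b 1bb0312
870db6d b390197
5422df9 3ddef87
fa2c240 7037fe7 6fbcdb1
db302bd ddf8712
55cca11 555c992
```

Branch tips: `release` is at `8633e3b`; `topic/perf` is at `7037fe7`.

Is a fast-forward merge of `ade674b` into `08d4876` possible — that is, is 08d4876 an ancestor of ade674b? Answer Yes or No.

No

A fast-forward from 08d4876 to ade674b is possible iff 08d4876 is an ancestor of ade674b.
Ancestors of ade674b: {26510ef, 32f1595, 36d0f7d, 555c992, 55cca11, 870db6d, ade674b, b390197}.
08d4876 is not among them, so fast-forward is not possible.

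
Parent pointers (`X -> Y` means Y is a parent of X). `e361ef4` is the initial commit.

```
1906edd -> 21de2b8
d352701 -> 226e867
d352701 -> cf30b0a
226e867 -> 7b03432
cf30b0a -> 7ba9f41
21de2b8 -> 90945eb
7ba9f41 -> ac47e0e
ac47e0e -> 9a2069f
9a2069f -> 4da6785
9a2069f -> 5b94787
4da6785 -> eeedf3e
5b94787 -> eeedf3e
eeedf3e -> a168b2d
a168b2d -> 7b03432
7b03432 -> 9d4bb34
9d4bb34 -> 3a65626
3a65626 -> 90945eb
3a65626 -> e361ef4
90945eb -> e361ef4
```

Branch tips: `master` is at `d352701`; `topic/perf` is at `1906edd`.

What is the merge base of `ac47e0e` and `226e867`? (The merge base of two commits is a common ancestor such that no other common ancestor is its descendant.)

7b03432

Ancestors of ac47e0e: {3a65626, 4da6785, 5b94787, 7b03432, 90945eb, 9a2069f, 9d4bb34, a168b2d, ac47e0e, e361ef4, eeedf3e}.
Ancestors of 226e867: {226e867, 3a65626, 7b03432, 90945eb, 9d4bb34, e361ef4}.
Common ancestors: {3a65626, 7b03432, 90945eb, 9d4bb34, e361ef4}.
Among these, 7b03432 is not an ancestor of any other common ancestor — it is the merge base.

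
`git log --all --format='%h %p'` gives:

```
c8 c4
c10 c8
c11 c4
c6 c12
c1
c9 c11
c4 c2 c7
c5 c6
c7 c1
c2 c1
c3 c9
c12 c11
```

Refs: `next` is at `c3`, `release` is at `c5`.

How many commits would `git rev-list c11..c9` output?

Reachable from c9: {c1, c11, c2, c4, c7, c9}.
Reachable from c11: {c1, c11, c2, c4, c7}.
In c9's history but not c11's: {c9} — 1 commit.

1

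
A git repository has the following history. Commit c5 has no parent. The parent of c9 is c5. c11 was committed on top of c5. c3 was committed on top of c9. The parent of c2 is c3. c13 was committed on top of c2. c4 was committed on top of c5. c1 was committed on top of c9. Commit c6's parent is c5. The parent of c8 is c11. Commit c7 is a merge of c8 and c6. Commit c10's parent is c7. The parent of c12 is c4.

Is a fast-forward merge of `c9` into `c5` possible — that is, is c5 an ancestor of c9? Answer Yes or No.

A fast-forward from c5 to c9 is possible iff c5 is an ancestor of c9.
Ancestors of c9: {c5, c9}.
c5 is among them, so fast-forward is possible.

Yes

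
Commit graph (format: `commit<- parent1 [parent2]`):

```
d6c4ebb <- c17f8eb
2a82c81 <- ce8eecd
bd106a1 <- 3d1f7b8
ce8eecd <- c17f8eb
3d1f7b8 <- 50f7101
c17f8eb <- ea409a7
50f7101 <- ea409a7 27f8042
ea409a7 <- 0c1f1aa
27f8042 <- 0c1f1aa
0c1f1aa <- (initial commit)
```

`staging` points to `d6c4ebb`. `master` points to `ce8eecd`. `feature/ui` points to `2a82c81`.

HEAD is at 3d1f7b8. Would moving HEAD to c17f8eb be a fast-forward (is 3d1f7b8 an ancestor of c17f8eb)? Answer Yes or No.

No

A fast-forward from 3d1f7b8 to c17f8eb is possible iff 3d1f7b8 is an ancestor of c17f8eb.
Ancestors of c17f8eb: {0c1f1aa, c17f8eb, ea409a7}.
3d1f7b8 is not among them, so fast-forward is not possible.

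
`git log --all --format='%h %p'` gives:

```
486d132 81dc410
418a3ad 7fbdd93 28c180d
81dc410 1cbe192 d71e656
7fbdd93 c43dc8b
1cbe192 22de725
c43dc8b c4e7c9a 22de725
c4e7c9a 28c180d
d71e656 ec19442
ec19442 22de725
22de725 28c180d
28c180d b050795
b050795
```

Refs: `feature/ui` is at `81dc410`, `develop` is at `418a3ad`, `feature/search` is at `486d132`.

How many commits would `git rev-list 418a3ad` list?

7

Walking parent pointers from 418a3ad: reachable set = {22de725, 28c180d, 418a3ad, 7fbdd93, b050795, c43dc8b, c4e7c9a}.
That is 7 commits.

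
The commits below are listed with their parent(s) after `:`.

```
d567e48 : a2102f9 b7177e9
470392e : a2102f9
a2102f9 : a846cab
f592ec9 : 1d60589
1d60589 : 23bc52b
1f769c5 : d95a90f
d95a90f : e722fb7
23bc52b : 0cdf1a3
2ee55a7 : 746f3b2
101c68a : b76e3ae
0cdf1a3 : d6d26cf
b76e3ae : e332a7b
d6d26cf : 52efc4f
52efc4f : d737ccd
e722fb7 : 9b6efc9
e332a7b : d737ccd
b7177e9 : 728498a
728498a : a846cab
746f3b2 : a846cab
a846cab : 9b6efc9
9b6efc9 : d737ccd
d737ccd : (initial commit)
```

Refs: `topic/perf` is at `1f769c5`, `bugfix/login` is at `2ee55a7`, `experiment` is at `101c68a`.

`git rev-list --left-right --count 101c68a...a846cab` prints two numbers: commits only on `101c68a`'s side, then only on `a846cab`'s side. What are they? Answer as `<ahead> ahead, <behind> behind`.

3 ahead, 2 behind

Reachable from 101c68a: {101c68a, b76e3ae, d737ccd, e332a7b}.
Reachable from a846cab: {9b6efc9, a846cab, d737ccd}.
Only in 101c68a's history (ahead): {101c68a, b76e3ae, e332a7b} — 3.
Only in a846cab's history (behind): {9b6efc9, a846cab} — 2.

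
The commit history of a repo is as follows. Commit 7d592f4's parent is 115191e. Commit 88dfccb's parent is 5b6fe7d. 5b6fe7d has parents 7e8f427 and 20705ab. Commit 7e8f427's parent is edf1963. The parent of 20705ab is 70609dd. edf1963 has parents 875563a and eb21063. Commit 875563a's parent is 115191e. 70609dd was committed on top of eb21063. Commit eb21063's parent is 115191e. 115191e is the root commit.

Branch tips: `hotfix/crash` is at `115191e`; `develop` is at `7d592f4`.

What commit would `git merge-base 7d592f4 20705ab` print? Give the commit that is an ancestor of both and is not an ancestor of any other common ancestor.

Ancestors of 7d592f4: {115191e, 7d592f4}.
Ancestors of 20705ab: {115191e, 20705ab, 70609dd, eb21063}.
Common ancestors: {115191e}.
The only common ancestor is 115191e, so it is the merge base.

115191e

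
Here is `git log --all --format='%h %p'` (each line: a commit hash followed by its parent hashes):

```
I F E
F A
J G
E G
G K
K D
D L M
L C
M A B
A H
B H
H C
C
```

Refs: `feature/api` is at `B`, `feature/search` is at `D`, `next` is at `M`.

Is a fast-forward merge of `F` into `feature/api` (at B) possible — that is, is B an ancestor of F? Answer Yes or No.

A fast-forward from B to F is possible iff B is an ancestor of F.
Ancestors of F: {A, C, F, H}.
B is not among them, so fast-forward is not possible.

No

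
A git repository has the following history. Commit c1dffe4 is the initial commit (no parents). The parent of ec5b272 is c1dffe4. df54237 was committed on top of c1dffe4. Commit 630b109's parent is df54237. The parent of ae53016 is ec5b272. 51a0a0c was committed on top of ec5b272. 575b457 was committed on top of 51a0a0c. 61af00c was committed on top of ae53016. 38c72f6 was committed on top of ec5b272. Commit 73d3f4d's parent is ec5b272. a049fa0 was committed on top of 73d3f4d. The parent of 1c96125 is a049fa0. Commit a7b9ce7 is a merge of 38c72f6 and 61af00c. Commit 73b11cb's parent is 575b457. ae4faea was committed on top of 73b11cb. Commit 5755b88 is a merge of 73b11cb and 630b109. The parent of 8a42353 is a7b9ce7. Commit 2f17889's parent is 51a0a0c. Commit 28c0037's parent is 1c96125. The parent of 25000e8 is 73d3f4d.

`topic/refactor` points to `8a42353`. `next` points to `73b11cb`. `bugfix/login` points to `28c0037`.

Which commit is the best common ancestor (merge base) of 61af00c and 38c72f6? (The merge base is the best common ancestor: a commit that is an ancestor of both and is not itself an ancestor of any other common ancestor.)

Ancestors of 61af00c: {61af00c, ae53016, c1dffe4, ec5b272}.
Ancestors of 38c72f6: {38c72f6, c1dffe4, ec5b272}.
Common ancestors: {c1dffe4, ec5b272}.
Among these, ec5b272 is not an ancestor of any other common ancestor — it is the merge base.

ec5b272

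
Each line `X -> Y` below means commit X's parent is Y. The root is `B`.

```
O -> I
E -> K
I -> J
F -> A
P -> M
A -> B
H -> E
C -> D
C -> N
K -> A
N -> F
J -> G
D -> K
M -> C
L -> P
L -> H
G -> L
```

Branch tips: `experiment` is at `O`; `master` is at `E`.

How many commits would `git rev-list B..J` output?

13

Reachable from J: {A, B, C, D, E, F, G, H, J, K, L, M, N, P}.
Reachable from B: {B}.
In J's history but not B's: {A, C, D, E, F, G, H, J, K, L, M, N, P} — 13 commits.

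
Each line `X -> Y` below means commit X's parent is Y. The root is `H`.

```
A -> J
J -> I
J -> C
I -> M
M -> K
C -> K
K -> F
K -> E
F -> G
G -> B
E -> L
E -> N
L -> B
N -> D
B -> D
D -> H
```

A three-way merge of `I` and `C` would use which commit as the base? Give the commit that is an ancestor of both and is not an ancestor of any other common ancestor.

Ancestors of I: {B, D, E, F, G, H, I, K, L, M, N}.
Ancestors of C: {B, C, D, E, F, G, H, K, L, N}.
Common ancestors: {B, D, E, F, G, H, K, L, N}.
Among these, K is not an ancestor of any other common ancestor — it is the merge base.

K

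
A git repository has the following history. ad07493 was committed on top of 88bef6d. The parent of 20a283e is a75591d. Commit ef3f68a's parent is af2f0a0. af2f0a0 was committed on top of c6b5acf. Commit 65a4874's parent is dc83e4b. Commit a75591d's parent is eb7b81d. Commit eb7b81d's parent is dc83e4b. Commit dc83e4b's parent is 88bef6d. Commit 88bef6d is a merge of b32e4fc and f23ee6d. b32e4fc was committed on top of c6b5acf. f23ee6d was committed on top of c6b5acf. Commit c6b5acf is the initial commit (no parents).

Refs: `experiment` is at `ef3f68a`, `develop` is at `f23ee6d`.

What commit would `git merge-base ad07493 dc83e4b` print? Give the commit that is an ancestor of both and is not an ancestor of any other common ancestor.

88bef6d

Ancestors of ad07493: {88bef6d, ad07493, b32e4fc, c6b5acf, f23ee6d}.
Ancestors of dc83e4b: {88bef6d, b32e4fc, c6b5acf, dc83e4b, f23ee6d}.
Common ancestors: {88bef6d, b32e4fc, c6b5acf, f23ee6d}.
Among these, 88bef6d is not an ancestor of any other common ancestor — it is the merge base.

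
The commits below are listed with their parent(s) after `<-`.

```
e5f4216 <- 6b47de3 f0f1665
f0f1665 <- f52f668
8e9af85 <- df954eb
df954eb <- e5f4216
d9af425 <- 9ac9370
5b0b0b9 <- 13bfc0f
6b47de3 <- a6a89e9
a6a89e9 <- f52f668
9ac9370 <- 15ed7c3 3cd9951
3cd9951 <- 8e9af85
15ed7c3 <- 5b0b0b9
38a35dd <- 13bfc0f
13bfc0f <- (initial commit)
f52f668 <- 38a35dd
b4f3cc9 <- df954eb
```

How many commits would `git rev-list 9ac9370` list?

Walking parent pointers from 9ac9370: reachable set = {13bfc0f, 15ed7c3, 38a35dd, 3cd9951, 5b0b0b9, 6b47de3, 8e9af85, 9ac9370, a6a89e9, df954eb, e5f4216, f0f1665, f52f668}.
That is 13 commits.

13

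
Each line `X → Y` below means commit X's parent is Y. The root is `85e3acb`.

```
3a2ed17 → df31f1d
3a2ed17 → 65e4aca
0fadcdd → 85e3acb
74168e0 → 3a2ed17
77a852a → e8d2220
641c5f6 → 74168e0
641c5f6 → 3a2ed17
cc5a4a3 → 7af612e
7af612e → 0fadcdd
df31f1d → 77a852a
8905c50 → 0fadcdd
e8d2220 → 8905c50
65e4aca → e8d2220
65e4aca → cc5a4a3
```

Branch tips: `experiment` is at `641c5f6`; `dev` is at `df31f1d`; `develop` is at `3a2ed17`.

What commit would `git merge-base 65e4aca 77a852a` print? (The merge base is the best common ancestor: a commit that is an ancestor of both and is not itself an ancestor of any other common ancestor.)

Ancestors of 65e4aca: {0fadcdd, 65e4aca, 7af612e, 85e3acb, 8905c50, cc5a4a3, e8d2220}.
Ancestors of 77a852a: {0fadcdd, 77a852a, 85e3acb, 8905c50, e8d2220}.
Common ancestors: {0fadcdd, 85e3acb, 8905c50, e8d2220}.
Among these, e8d2220 is not an ancestor of any other common ancestor — it is the merge base.

e8d2220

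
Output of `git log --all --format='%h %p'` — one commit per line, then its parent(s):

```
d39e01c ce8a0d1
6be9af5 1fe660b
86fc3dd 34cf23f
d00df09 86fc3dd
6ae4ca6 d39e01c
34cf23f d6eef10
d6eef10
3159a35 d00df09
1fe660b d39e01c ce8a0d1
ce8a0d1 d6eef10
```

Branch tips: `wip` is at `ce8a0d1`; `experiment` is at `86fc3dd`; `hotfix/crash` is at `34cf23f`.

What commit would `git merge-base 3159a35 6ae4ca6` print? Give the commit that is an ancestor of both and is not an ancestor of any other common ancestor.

d6eef10

Ancestors of 3159a35: {3159a35, 34cf23f, 86fc3dd, d00df09, d6eef10}.
Ancestors of 6ae4ca6: {6ae4ca6, ce8a0d1, d39e01c, d6eef10}.
Common ancestors: {d6eef10}.
The only common ancestor is d6eef10, so it is the merge base.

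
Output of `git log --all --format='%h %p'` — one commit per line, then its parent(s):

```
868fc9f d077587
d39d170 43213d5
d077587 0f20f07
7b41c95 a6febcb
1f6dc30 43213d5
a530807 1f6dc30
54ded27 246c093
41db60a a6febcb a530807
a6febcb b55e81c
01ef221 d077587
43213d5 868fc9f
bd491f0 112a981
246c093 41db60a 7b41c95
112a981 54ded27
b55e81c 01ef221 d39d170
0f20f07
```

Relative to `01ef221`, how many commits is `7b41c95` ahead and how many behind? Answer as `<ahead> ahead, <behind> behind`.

Reachable from 7b41c95: {01ef221, 0f20f07, 43213d5, 7b41c95, 868fc9f, a6febcb, b55e81c, d077587, d39d170}.
Reachable from 01ef221: {01ef221, 0f20f07, d077587}.
Only in 7b41c95's history (ahead): {43213d5, 7b41c95, 868fc9f, a6febcb, b55e81c, d39d170} — 6.
Only in 01ef221's history (behind): {} — 0.

6 ahead, 0 behind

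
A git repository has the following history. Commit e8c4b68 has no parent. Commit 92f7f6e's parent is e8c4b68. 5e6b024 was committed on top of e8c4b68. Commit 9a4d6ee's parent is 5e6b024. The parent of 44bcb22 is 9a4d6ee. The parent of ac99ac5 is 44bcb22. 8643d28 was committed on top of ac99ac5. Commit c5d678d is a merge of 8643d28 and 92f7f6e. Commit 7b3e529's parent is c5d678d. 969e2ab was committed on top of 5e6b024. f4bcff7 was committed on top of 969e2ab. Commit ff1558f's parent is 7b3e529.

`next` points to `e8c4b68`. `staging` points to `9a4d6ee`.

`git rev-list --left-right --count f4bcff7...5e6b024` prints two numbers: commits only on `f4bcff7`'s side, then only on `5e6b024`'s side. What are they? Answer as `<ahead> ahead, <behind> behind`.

2 ahead, 0 behind

Reachable from f4bcff7: {5e6b024, 969e2ab, e8c4b68, f4bcff7}.
Reachable from 5e6b024: {5e6b024, e8c4b68}.
Only in f4bcff7's history (ahead): {969e2ab, f4bcff7} — 2.
Only in 5e6b024's history (behind): {} — 0.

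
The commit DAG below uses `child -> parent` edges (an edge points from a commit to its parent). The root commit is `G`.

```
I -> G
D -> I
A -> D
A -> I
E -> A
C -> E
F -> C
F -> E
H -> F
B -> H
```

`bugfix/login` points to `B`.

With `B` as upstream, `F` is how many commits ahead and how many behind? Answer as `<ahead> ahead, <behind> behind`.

Reachable from F: {A, C, D, E, F, G, I}.
Reachable from B: {A, B, C, D, E, F, G, H, I}.
Only in F's history (ahead): {} — 0.
Only in B's history (behind): {B, H} — 2.

0 ahead, 2 behind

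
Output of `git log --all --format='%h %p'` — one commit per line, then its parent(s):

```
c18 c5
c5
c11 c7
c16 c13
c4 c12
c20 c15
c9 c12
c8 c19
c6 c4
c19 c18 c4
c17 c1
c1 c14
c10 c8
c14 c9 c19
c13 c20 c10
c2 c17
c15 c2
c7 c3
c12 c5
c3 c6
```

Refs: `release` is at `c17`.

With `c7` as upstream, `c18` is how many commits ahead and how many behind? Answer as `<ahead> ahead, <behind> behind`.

Reachable from c18: {c18, c5}.
Reachable from c7: {c12, c3, c4, c5, c6, c7}.
Only in c18's history (ahead): {c18} — 1.
Only in c7's history (behind): {c12, c3, c4, c6, c7} — 5.

1 ahead, 5 behind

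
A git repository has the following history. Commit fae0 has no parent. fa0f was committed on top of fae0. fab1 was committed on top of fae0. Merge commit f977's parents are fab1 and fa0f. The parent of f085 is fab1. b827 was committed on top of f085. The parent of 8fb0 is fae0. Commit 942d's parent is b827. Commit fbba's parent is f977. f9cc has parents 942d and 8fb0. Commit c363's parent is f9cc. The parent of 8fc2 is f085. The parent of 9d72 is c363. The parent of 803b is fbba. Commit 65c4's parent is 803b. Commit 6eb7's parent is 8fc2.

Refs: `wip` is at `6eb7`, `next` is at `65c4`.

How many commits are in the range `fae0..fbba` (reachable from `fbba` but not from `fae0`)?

4

Reachable from fbba: {f977, fa0f, fab1, fae0, fbba}.
Reachable from fae0: {fae0}.
In fbba's history but not fae0's: {f977, fa0f, fab1, fbba} — 4 commits.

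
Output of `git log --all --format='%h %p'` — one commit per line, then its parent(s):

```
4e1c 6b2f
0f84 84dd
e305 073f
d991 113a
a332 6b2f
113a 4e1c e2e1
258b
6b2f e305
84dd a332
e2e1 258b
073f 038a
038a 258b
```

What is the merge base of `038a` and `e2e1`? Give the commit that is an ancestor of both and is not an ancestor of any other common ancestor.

258b

Ancestors of 038a: {038a, 258b}.
Ancestors of e2e1: {258b, e2e1}.
Common ancestors: {258b}.
The only common ancestor is 258b, so it is the merge base.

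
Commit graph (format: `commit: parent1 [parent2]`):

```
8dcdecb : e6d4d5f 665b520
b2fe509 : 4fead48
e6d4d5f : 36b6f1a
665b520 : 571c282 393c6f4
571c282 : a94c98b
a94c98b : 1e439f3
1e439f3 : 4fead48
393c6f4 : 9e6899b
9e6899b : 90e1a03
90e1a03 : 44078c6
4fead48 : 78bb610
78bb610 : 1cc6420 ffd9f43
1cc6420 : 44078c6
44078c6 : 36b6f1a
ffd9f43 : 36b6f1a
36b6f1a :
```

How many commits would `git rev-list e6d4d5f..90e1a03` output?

Reachable from 90e1a03: {36b6f1a, 44078c6, 90e1a03}.
Reachable from e6d4d5f: {36b6f1a, e6d4d5f}.
In 90e1a03's history but not e6d4d5f's: {44078c6, 90e1a03} — 2 commits.

2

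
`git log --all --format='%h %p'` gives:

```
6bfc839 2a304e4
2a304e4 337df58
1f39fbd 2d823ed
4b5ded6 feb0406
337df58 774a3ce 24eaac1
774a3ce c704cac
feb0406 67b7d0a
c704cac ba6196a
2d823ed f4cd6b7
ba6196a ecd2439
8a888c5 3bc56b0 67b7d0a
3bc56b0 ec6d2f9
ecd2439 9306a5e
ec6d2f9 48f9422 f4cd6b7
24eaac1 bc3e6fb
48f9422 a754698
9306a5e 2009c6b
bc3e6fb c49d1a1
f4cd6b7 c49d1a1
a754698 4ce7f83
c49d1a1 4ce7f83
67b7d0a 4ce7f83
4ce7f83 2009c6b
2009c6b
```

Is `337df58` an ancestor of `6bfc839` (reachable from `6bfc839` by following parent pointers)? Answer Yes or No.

Ancestors of 6bfc839 (commits reachable by following parents): {2009c6b, 24eaac1, 2a304e4, 337df58, 4ce7f83, 6bfc839, 774a3ce, 9306a5e, ba6196a, bc3e6fb, c49d1a1, c704cac, ecd2439}.
337df58 is in that set, so it is an ancestor of 6bfc839.

Yes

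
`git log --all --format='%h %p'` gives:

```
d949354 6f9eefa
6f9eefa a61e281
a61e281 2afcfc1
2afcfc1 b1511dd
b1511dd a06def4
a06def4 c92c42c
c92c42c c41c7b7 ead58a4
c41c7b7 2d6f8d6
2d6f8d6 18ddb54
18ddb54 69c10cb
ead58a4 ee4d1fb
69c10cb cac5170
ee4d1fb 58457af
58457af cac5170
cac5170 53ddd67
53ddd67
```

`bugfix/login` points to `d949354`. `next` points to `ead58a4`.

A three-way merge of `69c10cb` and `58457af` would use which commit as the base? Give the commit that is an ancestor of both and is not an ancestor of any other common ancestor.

Ancestors of 69c10cb: {53ddd67, 69c10cb, cac5170}.
Ancestors of 58457af: {53ddd67, 58457af, cac5170}.
Common ancestors: {53ddd67, cac5170}.
Among these, cac5170 is not an ancestor of any other common ancestor — it is the merge base.

cac5170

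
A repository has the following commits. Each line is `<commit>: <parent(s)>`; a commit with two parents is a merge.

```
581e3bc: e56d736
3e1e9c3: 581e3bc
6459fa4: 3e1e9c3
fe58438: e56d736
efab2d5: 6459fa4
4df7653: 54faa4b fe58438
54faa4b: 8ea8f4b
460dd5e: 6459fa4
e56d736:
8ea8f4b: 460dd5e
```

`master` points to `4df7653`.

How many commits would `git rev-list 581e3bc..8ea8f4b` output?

Reachable from 8ea8f4b: {3e1e9c3, 460dd5e, 581e3bc, 6459fa4, 8ea8f4b, e56d736}.
Reachable from 581e3bc: {581e3bc, e56d736}.
In 8ea8f4b's history but not 581e3bc's: {3e1e9c3, 460dd5e, 6459fa4, 8ea8f4b} — 4 commits.

4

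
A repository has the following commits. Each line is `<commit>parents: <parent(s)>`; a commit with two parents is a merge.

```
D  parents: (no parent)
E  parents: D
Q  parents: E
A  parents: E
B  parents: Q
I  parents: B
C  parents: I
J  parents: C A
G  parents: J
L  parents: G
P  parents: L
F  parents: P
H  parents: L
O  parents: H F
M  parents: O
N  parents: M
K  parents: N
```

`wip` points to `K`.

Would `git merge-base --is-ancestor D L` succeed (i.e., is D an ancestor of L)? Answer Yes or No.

Ancestors of L (commits reachable by following parents): {A, B, C, D, E, G, I, J, L, Q}.
D is in that set, so it is an ancestor of L.

Yes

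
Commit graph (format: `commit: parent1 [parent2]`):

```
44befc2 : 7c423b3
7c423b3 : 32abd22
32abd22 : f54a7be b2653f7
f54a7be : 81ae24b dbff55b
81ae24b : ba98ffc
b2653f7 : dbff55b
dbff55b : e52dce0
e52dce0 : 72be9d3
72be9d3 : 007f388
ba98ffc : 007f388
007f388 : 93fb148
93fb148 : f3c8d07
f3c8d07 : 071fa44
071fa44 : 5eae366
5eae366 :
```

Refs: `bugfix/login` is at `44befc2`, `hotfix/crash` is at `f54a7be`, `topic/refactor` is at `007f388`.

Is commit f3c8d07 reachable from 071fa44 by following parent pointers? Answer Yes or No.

Ancestors of 071fa44: {071fa44, 5eae366}.
f3c8d07 is not in that set, so it is not an ancestor of 071fa44.

No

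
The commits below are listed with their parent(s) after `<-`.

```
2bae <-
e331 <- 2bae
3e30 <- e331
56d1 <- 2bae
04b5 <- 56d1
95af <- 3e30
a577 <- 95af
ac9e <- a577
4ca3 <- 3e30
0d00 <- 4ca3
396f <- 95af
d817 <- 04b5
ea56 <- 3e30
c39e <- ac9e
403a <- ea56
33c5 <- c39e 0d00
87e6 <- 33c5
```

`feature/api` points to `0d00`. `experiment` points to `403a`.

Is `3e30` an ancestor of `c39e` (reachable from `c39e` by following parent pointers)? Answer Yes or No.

Ancestors of c39e (commits reachable by following parents): {2bae, 3e30, 95af, a577, ac9e, c39e, e331}.
3e30 is in that set, so it is an ancestor of c39e.

Yes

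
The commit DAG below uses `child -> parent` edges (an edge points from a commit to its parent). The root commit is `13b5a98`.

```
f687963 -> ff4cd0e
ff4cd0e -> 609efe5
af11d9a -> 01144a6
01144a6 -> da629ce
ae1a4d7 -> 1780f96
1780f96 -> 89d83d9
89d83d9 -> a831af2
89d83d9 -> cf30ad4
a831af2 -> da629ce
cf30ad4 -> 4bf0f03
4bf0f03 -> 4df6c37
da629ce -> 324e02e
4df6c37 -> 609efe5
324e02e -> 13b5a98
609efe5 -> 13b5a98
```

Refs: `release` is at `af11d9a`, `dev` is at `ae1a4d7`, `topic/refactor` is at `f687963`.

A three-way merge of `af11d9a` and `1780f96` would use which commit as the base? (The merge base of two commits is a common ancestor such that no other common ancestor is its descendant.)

Ancestors of af11d9a: {01144a6, 13b5a98, 324e02e, af11d9a, da629ce}.
Ancestors of 1780f96: {13b5a98, 1780f96, 324e02e, 4bf0f03, 4df6c37, 609efe5, 89d83d9, a831af2, cf30ad4, da629ce}.
Common ancestors: {13b5a98, 324e02e, da629ce}.
Among these, da629ce is not an ancestor of any other common ancestor — it is the merge base.

da629ce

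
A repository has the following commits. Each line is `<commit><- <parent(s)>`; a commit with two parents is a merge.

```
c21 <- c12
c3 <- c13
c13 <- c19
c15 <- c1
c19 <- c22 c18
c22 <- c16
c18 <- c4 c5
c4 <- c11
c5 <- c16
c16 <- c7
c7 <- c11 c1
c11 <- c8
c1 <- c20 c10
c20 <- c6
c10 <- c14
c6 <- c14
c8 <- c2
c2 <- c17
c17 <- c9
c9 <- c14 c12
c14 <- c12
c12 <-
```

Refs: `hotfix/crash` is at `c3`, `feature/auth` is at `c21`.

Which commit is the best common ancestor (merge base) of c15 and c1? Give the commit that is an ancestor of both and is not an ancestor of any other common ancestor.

Ancestors of c15: {c1, c10, c12, c14, c15, c20, c6}.
Ancestors of c1: {c1, c10, c12, c14, c20, c6}.
Common ancestors: {c1, c10, c12, c14, c20, c6}.
Among these, c1 is not an ancestor of any other common ancestor — it is the merge base.

c1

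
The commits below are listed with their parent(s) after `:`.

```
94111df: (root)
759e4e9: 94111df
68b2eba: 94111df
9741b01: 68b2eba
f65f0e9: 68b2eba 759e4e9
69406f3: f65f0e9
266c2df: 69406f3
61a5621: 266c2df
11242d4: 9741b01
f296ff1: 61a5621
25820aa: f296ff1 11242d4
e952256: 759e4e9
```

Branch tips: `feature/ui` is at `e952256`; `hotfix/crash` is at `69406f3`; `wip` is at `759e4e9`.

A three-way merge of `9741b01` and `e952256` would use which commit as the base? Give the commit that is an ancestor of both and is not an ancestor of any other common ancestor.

94111df

Ancestors of 9741b01: {68b2eba, 94111df, 9741b01}.
Ancestors of e952256: {759e4e9, 94111df, e952256}.
Common ancestors: {94111df}.
The only common ancestor is 94111df, so it is the merge base.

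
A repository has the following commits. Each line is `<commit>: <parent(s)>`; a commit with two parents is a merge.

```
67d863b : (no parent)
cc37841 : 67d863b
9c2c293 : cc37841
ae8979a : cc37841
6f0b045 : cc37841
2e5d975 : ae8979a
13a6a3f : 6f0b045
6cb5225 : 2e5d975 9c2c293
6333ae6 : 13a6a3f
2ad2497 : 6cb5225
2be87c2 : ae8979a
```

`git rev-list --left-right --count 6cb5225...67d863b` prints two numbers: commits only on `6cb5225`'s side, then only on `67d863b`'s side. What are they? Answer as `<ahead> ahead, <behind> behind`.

Reachable from 6cb5225: {2e5d975, 67d863b, 6cb5225, 9c2c293, ae8979a, cc37841}.
Reachable from 67d863b: {67d863b}.
Only in 6cb5225's history (ahead): {2e5d975, 6cb5225, 9c2c293, ae8979a, cc37841} — 5.
Only in 67d863b's history (behind): {} — 0.

5 ahead, 0 behind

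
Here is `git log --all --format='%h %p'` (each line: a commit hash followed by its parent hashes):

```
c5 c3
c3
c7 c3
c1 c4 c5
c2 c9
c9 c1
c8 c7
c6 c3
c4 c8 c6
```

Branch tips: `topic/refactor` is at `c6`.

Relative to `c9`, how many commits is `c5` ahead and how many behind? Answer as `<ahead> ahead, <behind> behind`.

Reachable from c5: {c3, c5}.
Reachable from c9: {c1, c3, c4, c5, c6, c7, c8, c9}.
Only in c5's history (ahead): {} — 0.
Only in c9's history (behind): {c1, c4, c6, c7, c8, c9} — 6.

0 ahead, 6 behind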